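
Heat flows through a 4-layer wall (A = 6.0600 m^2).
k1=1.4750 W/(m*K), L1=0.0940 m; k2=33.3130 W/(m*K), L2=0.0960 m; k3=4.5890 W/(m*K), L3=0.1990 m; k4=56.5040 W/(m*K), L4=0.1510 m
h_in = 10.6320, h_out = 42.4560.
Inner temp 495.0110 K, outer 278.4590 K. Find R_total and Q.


R_conv_in = 1/(10.6320*6.0600) = 0.0155
R_1 = 0.0940/(1.4750*6.0600) = 0.0105
R_2 = 0.0960/(33.3130*6.0600) = 0.0005
R_3 = 0.1990/(4.5890*6.0600) = 0.0072
R_4 = 0.1510/(56.5040*6.0600) = 0.0004
R_conv_out = 1/(42.4560*6.0600) = 0.0039
R_total = 0.0380 K/W
Q = 216.5520 / 0.0380 = 5699.3062 W

R_total = 0.0380 K/W, Q = 5699.3062 W


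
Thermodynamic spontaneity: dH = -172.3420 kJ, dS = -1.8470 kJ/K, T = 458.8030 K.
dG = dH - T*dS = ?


T*dS = 458.8030 * -1.8470 = -847.4091 kJ
dG = -172.3420 + 847.4091 = 675.0671 kJ (non-spontaneous)

dG = 675.0671 kJ, non-spontaneous


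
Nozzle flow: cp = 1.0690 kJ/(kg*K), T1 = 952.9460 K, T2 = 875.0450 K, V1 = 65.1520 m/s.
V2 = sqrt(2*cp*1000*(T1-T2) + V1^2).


dT = 77.9010 K
2*cp*1000*dT = 166552.3380
V1^2 = 4244.7831
V2 = sqrt(170797.1211) = 413.2761 m/s

413.2761 m/s


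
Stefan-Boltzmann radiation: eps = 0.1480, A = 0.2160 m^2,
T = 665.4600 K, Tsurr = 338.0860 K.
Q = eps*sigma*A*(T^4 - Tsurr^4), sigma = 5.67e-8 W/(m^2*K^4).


T^4 = 1.9610e+11
Tsurr^4 = 1.3065e+10
Q = 0.1480 * 5.67e-8 * 0.2160 * 1.8304e+11 = 331.7750 W

331.7750 W


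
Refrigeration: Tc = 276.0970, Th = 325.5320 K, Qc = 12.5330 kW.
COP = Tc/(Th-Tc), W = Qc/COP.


COP = 276.0970 / 49.4350 = 5.5851
W = 12.5330 / 5.5851 = 2.2440 kW

COP = 5.5851, W = 2.2440 kW


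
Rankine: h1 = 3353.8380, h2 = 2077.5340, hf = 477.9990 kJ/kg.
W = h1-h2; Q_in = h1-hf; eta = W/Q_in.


W = 1276.3040 kJ/kg
Q_in = 2875.8390 kJ/kg
eta = 0.4438 = 44.3802%

eta = 44.3802%


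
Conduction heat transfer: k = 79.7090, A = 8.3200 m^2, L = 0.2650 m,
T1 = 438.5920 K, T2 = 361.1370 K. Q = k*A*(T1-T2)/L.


dT = 77.4550 K
Q = 79.7090 * 8.3200 * 77.4550 / 0.2650 = 193835.9251 W

193835.9251 W


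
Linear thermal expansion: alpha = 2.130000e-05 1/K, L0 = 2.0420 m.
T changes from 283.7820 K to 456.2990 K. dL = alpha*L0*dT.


dT = 172.5170 K
dL = 2.130000e-05 * 2.0420 * 172.5170 = 0.007504 m
L_final = 2.049504 m

dL = 0.007504 m


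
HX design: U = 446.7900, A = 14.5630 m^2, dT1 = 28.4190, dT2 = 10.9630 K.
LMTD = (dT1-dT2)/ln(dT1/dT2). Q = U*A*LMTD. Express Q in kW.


LMTD = 18.3259 K
Q = 446.7900 * 14.5630 * 18.3259 = 119239.3134 W = 119.2393 kW

119.2393 kW


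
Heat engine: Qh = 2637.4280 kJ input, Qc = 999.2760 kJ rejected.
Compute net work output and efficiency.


W = 2637.4280 - 999.2760 = 1638.1520 kJ
eta = 1638.1520 / 2637.4280 = 0.6211 = 62.1117%

W = 1638.1520 kJ, eta = 62.1117%


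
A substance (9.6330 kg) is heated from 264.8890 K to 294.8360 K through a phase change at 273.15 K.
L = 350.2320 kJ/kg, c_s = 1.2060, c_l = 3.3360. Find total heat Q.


Q1 (sensible, solid) = 9.6330 * 1.2060 * 8.2610 = 95.9713 kJ
Q2 (latent) = 9.6330 * 350.2320 = 3373.7849 kJ
Q3 (sensible, liquid) = 9.6330 * 3.3360 * 21.6860 = 696.8945 kJ
Q_total = 4166.6507 kJ

4166.6507 kJ


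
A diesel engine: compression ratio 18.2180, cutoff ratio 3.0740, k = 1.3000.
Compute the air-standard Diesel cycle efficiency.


r^(k-1) = 2.3886
rc^k = 4.3054
eta = 0.4868 = 48.6756%

48.6756%


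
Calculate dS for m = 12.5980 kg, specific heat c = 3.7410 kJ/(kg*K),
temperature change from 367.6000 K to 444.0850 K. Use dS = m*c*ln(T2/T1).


T2/T1 = 1.2081
ln(T2/T1) = 0.1890
dS = 12.5980 * 3.7410 * 0.1890 = 8.9084 kJ/K

8.9084 kJ/K


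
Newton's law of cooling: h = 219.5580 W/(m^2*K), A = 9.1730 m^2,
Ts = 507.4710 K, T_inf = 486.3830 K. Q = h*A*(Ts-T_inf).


dT = 21.0880 K
Q = 219.5580 * 9.1730 * 21.0880 = 42471.3487 W

42471.3487 W


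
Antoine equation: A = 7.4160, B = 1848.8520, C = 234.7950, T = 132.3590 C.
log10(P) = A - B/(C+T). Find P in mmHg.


C+T = 367.1540
B/(C+T) = 5.0356
log10(P) = 7.4160 - 5.0356 = 2.3804
P = 10^2.3804 = 240.0873 mmHg

240.0873 mmHg


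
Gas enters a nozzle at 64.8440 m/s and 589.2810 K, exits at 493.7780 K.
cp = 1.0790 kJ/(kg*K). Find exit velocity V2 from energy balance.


dT = 95.5030 K
2*cp*1000*dT = 206095.4740
V1^2 = 4204.7443
V2 = sqrt(210300.2183) = 458.5850 m/s

458.5850 m/s


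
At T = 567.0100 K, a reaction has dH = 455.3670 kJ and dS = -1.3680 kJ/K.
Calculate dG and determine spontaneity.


T*dS = 567.0100 * -1.3680 = -775.6697 kJ
dG = 455.3670 + 775.6697 = 1231.0367 kJ (non-spontaneous)

dG = 1231.0367 kJ, non-spontaneous


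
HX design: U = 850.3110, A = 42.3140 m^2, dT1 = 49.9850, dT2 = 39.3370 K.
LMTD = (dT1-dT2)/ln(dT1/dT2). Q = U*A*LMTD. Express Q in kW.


LMTD = 44.4486 K
Q = 850.3110 * 42.3140 * 44.4486 = 1599264.5662 W = 1599.2646 kW

1599.2646 kW


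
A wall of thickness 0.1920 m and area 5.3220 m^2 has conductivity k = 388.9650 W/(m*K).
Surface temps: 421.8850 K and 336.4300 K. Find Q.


dT = 85.4550 K
Q = 388.9650 * 5.3220 * 85.4550 / 0.1920 = 921343.6442 W

921343.6442 W


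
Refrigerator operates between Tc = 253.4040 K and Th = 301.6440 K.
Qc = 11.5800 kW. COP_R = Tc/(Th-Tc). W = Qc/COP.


COP = 253.4040 / 48.2400 = 5.2530
W = 11.5800 / 5.2530 = 2.2045 kW

COP = 5.2530, W = 2.2045 kW


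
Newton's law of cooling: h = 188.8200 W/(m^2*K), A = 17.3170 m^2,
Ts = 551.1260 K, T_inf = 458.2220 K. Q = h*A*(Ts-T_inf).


dT = 92.9040 K
Q = 188.8200 * 17.3170 * 92.9040 = 303777.1220 W

303777.1220 W


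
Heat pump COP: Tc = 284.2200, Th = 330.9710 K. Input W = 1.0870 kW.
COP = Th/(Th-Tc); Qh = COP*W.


COP = 330.9710 / 46.7510 = 7.0794
Qh = 7.0794 * 1.0870 = 7.6954 kW

COP = 7.0794, Qh = 7.6954 kW


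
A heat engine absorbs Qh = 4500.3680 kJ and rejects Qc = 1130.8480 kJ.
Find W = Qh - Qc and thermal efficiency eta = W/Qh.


W = 4500.3680 - 1130.8480 = 3369.5200 kJ
eta = 3369.5200 / 4500.3680 = 0.7487 = 74.8721%

W = 3369.5200 kJ, eta = 74.8721%


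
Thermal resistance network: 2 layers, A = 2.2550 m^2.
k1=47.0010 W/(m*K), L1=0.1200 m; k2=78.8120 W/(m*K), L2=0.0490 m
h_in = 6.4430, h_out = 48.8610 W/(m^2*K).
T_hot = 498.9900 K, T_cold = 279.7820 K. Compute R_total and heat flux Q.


R_conv_in = 1/(6.4430*2.2550) = 0.0688
R_1 = 0.1200/(47.0010*2.2550) = 0.0011
R_2 = 0.0490/(78.8120*2.2550) = 0.0003
R_conv_out = 1/(48.8610*2.2550) = 0.0091
R_total = 0.0793 K/W
Q = 219.2080 / 0.0793 = 2763.8734 W

R_total = 0.0793 K/W, Q = 2763.8734 W


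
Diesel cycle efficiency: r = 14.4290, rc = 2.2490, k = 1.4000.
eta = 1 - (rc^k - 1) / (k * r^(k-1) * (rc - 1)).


r^(k-1) = 2.9087
rc^k = 3.1102
eta = 0.5851 = 58.5109%

58.5109%


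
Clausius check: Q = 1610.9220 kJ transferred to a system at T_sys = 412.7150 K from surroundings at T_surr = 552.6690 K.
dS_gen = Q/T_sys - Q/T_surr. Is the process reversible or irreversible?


dS_sys = 1610.9220/412.7150 = 3.9032 kJ/K
dS_surr = -1610.9220/552.6690 = -2.9148 kJ/K
dS_gen = 3.9032 - 2.9148 = 0.9884 kJ/K (irreversible)

dS_gen = 0.9884 kJ/K, irreversible


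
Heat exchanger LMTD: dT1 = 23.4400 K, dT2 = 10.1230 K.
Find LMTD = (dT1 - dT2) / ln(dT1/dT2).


dT1/dT2 = 2.3155
ln(dT1/dT2) = 0.8396
LMTD = 13.3170 / 0.8396 = 15.8605 K

15.8605 K


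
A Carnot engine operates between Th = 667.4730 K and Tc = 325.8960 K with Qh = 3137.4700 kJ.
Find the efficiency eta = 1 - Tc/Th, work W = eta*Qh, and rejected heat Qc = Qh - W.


eta = 1 - 325.8960/667.4730 = 0.5117
W = 0.5117 * 3137.4700 = 1605.5894 kJ
Qc = 3137.4700 - 1605.5894 = 1531.8806 kJ

eta = 51.1747%, W = 1605.5894 kJ, Qc = 1531.8806 kJ


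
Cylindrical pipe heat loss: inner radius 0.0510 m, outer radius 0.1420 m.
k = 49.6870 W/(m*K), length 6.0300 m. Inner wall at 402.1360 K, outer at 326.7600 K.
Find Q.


dT = 75.3760 K
ln(ro/ri) = 1.0240
Q = 2*pi*49.6870*6.0300*75.3760 / 1.0240 = 138571.0418 W

138571.0418 W


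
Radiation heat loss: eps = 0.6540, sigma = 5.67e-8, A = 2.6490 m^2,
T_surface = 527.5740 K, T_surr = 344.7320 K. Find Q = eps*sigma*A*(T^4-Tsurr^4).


T^4 = 7.7470e+10
Tsurr^4 = 1.4123e+10
Q = 0.6540 * 5.67e-8 * 2.6490 * 6.3347e+10 = 6222.5575 W

6222.5575 W


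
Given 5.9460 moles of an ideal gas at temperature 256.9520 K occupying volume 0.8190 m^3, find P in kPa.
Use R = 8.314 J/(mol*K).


P = nRT/V = 5.9460 * 8.314 * 256.9520 / 0.8190
= 12702.4334 / 0.8190 = 15509.6867 Pa = 15.5097 kPa

15.5097 kPa


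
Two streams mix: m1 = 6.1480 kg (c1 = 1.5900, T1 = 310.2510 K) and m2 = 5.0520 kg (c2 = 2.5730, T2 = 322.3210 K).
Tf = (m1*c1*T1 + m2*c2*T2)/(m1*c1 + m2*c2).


num = 7222.5877
den = 22.7741
Tf = 317.1402 K

317.1402 K


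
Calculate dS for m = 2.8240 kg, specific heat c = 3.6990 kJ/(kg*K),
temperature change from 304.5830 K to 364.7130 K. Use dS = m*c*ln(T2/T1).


T2/T1 = 1.1974
ln(T2/T1) = 0.1802
dS = 2.8240 * 3.6990 * 0.1802 = 1.8820 kJ/K

1.8820 kJ/K


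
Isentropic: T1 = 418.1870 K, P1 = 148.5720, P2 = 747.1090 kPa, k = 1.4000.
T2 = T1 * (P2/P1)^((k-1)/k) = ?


(k-1)/k = 0.2857
(P2/P1)^exp = 1.5864
T2 = 418.1870 * 1.5864 = 663.4130 K

663.4130 K


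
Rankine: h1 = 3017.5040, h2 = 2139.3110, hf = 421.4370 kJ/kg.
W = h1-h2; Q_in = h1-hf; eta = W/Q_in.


W = 878.1930 kJ/kg
Q_in = 2596.0670 kJ/kg
eta = 0.3383 = 33.8278%

eta = 33.8278%


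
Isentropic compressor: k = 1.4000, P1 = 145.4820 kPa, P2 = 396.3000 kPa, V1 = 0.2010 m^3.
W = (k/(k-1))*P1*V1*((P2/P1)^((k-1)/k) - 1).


(k-1)/k = 0.2857
(P2/P1)^exp = 1.3315
W = 3.5000 * 145.4820 * 0.2010 * (1.3315 - 1) = 33.9298 kJ

33.9298 kJ


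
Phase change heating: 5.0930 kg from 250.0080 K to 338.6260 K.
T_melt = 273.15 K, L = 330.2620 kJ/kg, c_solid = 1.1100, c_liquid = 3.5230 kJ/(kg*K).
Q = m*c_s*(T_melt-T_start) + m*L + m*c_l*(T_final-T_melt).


Q1 (sensible, solid) = 5.0930 * 1.1100 * 23.1420 = 130.8270 kJ
Q2 (latent) = 5.0930 * 330.2620 = 1682.0244 kJ
Q3 (sensible, liquid) = 5.0930 * 3.5230 * 65.4760 = 1174.8122 kJ
Q_total = 2987.6636 kJ

2987.6636 kJ


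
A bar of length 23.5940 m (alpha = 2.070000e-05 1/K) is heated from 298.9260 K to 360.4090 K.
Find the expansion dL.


dT = 61.4830 K
dL = 2.070000e-05 * 23.5940 * 61.4830 = 0.030028 m
L_final = 23.624028 m

dL = 0.030028 m


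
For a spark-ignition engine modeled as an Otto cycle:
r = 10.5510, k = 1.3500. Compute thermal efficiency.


r^(k-1) = 2.2811
eta = 1 - 1/2.2811 = 0.5616 = 56.1624%

56.1624%


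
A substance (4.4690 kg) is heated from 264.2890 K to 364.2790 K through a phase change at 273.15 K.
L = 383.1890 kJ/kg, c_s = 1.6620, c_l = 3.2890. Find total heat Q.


Q1 (sensible, solid) = 4.4690 * 1.6620 * 8.8610 = 65.8149 kJ
Q2 (latent) = 4.4690 * 383.1890 = 1712.4716 kJ
Q3 (sensible, liquid) = 4.4690 * 3.2890 * 91.1290 = 1339.4633 kJ
Q_total = 3117.7499 kJ

3117.7499 kJ


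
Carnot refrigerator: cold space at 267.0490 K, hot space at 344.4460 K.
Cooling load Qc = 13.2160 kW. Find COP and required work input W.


COP = 267.0490 / 77.3970 = 3.4504
W = 13.2160 / 3.4504 = 3.8303 kW

COP = 3.4504, W = 3.8303 kW


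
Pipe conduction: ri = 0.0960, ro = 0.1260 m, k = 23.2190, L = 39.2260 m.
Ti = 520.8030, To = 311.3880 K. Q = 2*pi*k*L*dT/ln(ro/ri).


dT = 209.4150 K
ln(ro/ri) = 0.2719
Q = 2*pi*23.2190*39.2260*209.4150 / 0.2719 = 4406990.6942 W

4406990.6942 W


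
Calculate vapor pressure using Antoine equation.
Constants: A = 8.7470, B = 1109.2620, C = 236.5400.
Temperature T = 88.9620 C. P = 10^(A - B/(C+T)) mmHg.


C+T = 325.5020
B/(C+T) = 3.4079
log10(P) = 8.7470 - 3.4079 = 5.3391
P = 10^5.3391 = 218348.3787 mmHg

218348.3787 mmHg


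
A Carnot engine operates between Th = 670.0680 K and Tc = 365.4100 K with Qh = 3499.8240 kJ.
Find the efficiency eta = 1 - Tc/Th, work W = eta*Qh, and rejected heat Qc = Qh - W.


eta = 1 - 365.4100/670.0680 = 0.4547
W = 0.4547 * 3499.8240 = 1591.2555 kJ
Qc = 3499.8240 - 1591.2555 = 1908.5685 kJ

eta = 45.4667%, W = 1591.2555 kJ, Qc = 1908.5685 kJ


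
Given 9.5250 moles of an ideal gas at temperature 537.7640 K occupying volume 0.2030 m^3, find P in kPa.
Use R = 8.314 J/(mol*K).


P = nRT/V = 9.5250 * 8.314 * 537.7640 / 0.2030
= 42585.9883 / 0.2030 = 209783.1934 Pa = 209.7832 kPa

209.7832 kPa


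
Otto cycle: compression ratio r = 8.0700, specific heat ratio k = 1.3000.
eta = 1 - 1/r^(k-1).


r^(k-1) = 1.8709
eta = 1 - 1/1.8709 = 0.4655 = 46.5512%

46.5512%


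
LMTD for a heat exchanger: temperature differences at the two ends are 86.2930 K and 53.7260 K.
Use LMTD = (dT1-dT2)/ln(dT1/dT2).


dT1/dT2 = 1.6062
ln(dT1/dT2) = 0.4739
LMTD = 32.5670 / 0.4739 = 68.7283 K

68.7283 K


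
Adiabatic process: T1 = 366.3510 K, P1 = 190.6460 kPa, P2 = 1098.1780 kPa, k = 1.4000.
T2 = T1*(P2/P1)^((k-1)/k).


(k-1)/k = 0.2857
(P2/P1)^exp = 1.6492
T2 = 366.3510 * 1.6492 = 604.1815 K

604.1815 K


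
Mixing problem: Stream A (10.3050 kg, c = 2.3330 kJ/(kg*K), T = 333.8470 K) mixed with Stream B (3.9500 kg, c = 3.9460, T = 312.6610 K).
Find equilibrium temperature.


num = 12899.5576
den = 39.6283
Tf = 325.5141 K

325.5141 K


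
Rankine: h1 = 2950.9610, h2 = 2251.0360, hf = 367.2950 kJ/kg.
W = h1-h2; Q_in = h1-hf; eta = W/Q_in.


W = 699.9250 kJ/kg
Q_in = 2583.6660 kJ/kg
eta = 0.2709 = 27.0904%

eta = 27.0904%


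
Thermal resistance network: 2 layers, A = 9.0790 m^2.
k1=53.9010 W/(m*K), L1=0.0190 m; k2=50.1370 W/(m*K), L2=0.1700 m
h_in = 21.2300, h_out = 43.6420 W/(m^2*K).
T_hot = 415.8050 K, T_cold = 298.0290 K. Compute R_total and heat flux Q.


R_conv_in = 1/(21.2300*9.0790) = 0.0052
R_1 = 0.0190/(53.9010*9.0790) = 3.8826e-05
R_2 = 0.1700/(50.1370*9.0790) = 0.0004
R_conv_out = 1/(43.6420*9.0790) = 0.0025
R_total = 0.0081 K/W
Q = 117.7760 / 0.0081 = 14496.8449 W

R_total = 0.0081 K/W, Q = 14496.8449 W


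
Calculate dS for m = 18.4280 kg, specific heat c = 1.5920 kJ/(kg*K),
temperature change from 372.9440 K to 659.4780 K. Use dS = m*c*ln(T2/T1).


T2/T1 = 1.7683
ln(T2/T1) = 0.5700
dS = 18.4280 * 1.5920 * 0.5700 = 16.7229 kJ/K

16.7229 kJ/K


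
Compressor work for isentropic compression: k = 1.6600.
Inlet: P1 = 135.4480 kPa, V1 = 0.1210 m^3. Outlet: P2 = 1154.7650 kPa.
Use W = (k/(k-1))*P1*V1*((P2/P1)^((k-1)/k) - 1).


(k-1)/k = 0.3976
(P2/P1)^exp = 2.3445
W = 2.5152 * 135.4480 * 0.1210 * (2.3445 - 1) = 55.4211 kJ

55.4211 kJ


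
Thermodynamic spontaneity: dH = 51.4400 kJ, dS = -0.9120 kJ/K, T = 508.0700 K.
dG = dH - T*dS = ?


T*dS = 508.0700 * -0.9120 = -463.3598 kJ
dG = 51.4400 + 463.3598 = 514.7998 kJ (non-spontaneous)

dG = 514.7998 kJ, non-spontaneous


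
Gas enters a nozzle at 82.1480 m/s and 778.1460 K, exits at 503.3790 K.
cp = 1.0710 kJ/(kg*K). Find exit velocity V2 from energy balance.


dT = 274.7670 K
2*cp*1000*dT = 588550.9140
V1^2 = 6748.2939
V2 = sqrt(595299.2079) = 771.5564 m/s

771.5564 m/s


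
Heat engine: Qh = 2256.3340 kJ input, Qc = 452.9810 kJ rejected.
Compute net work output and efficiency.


W = 2256.3340 - 452.9810 = 1803.3530 kJ
eta = 1803.3530 / 2256.3340 = 0.7992 = 79.9240%

W = 1803.3530 kJ, eta = 79.9240%


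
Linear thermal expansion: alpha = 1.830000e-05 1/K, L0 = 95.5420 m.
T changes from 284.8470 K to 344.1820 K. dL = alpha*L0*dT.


dT = 59.3350 K
dL = 1.830000e-05 * 95.5420 * 59.3350 = 0.103742 m
L_final = 95.645742 m

dL = 0.103742 m


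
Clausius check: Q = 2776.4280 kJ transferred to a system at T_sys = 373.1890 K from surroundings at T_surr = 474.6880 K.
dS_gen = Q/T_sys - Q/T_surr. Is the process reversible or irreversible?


dS_sys = 2776.4280/373.1890 = 7.4397 kJ/K
dS_surr = -2776.4280/474.6880 = -5.8490 kJ/K
dS_gen = 7.4397 - 5.8490 = 1.5908 kJ/K (irreversible)

dS_gen = 1.5908 kJ/K, irreversible


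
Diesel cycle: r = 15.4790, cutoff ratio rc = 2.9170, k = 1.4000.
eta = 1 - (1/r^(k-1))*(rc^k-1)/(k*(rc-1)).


r^(k-1) = 2.9916
rc^k = 4.4762
eta = 0.5670 = 56.7028%

56.7028%


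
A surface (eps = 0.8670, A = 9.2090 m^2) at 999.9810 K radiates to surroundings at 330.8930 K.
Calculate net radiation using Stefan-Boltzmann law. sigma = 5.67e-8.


T^4 = 9.9992e+11
Tsurr^4 = 1.1988e+10
Q = 0.8670 * 5.67e-8 * 9.2090 * 9.8794e+11 = 447242.8415 W

447242.8415 W


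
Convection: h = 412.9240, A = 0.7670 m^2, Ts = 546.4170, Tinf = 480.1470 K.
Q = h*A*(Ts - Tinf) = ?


dT = 66.2700 K
Q = 412.9240 * 0.7670 * 66.2700 = 20988.5512 W

20988.5512 W


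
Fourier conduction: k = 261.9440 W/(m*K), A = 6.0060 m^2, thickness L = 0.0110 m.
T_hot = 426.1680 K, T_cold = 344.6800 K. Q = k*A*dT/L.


dT = 81.4880 K
Q = 261.9440 * 6.0060 * 81.4880 / 0.0110 = 1.1655e+07 W

1.1655e+07 W


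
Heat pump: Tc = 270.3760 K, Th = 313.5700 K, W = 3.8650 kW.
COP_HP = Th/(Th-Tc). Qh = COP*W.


COP = 313.5700 / 43.1940 = 7.2596
Qh = 7.2596 * 3.8650 = 28.0582 kW

COP = 7.2596, Qh = 28.0582 kW


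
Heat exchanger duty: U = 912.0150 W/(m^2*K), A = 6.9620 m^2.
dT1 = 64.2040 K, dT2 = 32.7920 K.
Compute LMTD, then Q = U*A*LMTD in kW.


LMTD = 46.7523 K
Q = 912.0150 * 6.9620 * 46.7523 = 296851.5178 W = 296.8515 kW

296.8515 kW


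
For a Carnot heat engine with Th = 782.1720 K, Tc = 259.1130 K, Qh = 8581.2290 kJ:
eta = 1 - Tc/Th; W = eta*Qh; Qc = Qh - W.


eta = 1 - 259.1130/782.1720 = 0.6687
W = 0.6687 * 8581.2290 = 5738.4937 kJ
Qc = 8581.2290 - 5738.4937 = 2842.7353 kJ

eta = 66.8726%, W = 5738.4937 kJ, Qc = 2842.7353 kJ


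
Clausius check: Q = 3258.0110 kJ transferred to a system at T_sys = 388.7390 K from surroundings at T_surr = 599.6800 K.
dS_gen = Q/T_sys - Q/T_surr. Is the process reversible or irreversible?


dS_sys = 3258.0110/388.7390 = 8.3810 kJ/K
dS_surr = -3258.0110/599.6800 = -5.4329 kJ/K
dS_gen = 8.3810 - 5.4329 = 2.9481 kJ/K (irreversible)

dS_gen = 2.9481 kJ/K, irreversible


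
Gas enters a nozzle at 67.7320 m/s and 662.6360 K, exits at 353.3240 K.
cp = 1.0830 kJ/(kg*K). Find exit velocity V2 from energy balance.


dT = 309.3120 K
2*cp*1000*dT = 669969.7920
V1^2 = 4587.6238
V2 = sqrt(674557.4158) = 821.3144 m/s

821.3144 m/s


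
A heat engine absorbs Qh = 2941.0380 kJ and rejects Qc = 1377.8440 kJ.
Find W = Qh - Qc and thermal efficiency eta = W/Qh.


W = 2941.0380 - 1377.8440 = 1563.1940 kJ
eta = 1563.1940 / 2941.0380 = 0.5315 = 53.1511%

W = 1563.1940 kJ, eta = 53.1511%


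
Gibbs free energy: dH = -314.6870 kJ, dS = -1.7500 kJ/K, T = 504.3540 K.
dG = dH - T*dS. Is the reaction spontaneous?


T*dS = 504.3540 * -1.7500 = -882.6195 kJ
dG = -314.6870 + 882.6195 = 567.9325 kJ (non-spontaneous)

dG = 567.9325 kJ, non-spontaneous


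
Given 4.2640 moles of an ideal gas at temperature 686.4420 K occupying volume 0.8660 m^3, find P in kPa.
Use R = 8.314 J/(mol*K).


P = nRT/V = 4.2640 * 8.314 * 686.4420 / 0.8660
= 24334.9840 / 0.8660 = 28100.4434 Pa = 28.1004 kPa

28.1004 kPa


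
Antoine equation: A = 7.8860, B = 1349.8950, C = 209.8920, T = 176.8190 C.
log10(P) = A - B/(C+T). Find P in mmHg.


C+T = 386.7110
B/(C+T) = 3.4907
log10(P) = 7.8860 - 3.4907 = 4.3953
P = 10^4.3953 = 24848.0590 mmHg

24848.0590 mmHg


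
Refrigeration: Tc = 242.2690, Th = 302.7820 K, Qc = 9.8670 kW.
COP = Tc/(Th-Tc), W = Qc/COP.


COP = 242.2690 / 60.5130 = 4.0036
W = 9.8670 / 4.0036 = 2.4645 kW

COP = 4.0036, W = 2.4645 kW


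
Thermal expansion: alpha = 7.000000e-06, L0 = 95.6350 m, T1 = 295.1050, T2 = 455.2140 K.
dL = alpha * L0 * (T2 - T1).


dT = 160.1090 K
dL = 7.000000e-06 * 95.6350 * 160.1090 = 0.107184 m
L_final = 95.742184 m

dL = 0.107184 m


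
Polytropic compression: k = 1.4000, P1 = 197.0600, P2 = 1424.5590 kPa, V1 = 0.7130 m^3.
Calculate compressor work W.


(k-1)/k = 0.2857
(P2/P1)^exp = 1.7598
W = 3.5000 * 197.0600 * 0.7130 * (1.7598 - 1) = 373.6191 kJ

373.6191 kJ


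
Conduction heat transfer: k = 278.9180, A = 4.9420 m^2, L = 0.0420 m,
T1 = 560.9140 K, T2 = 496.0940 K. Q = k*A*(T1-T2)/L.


dT = 64.8200 K
Q = 278.9180 * 4.9420 * 64.8200 / 0.0420 = 2127350.3534 W

2127350.3534 W


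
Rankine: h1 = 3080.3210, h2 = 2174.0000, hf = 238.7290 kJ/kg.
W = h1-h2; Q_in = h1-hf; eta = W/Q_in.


W = 906.3210 kJ/kg
Q_in = 2841.5920 kJ/kg
eta = 0.3189 = 31.8948%

eta = 31.8948%


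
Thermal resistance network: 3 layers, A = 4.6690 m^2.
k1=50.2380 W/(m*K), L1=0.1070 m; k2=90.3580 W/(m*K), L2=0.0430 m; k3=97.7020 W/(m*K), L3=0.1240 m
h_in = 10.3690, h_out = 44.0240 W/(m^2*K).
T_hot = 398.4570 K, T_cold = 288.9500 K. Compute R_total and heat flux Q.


R_conv_in = 1/(10.3690*4.6690) = 0.0207
R_1 = 0.1070/(50.2380*4.6690) = 0.0005
R_2 = 0.0430/(90.3580*4.6690) = 0.0001
R_3 = 0.1240/(97.7020*4.6690) = 0.0003
R_conv_out = 1/(44.0240*4.6690) = 0.0049
R_total = 0.0264 K/W
Q = 109.5070 / 0.0264 = 4155.7634 W

R_total = 0.0264 K/W, Q = 4155.7634 W


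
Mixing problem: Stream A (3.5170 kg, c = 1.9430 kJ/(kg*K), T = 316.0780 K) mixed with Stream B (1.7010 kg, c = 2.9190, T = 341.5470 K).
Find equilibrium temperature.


num = 3855.7845
den = 11.7988
Tf = 326.7960 K

326.7960 K


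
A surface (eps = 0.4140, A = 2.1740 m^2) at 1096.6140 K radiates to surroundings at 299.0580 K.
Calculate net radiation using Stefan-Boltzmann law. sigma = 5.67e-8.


T^4 = 1.4462e+12
Tsurr^4 = 7.9987e+09
Q = 0.4140 * 5.67e-8 * 2.1740 * 1.4382e+12 = 73392.1005 W

73392.1005 W


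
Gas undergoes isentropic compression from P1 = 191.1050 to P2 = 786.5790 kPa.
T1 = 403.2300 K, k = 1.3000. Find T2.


(k-1)/k = 0.2308
(P2/P1)^exp = 1.3861
T2 = 403.2300 * 1.3861 = 558.9252 K

558.9252 K


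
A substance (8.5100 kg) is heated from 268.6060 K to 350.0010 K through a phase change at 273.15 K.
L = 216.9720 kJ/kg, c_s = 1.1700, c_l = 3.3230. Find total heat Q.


Q1 (sensible, solid) = 8.5100 * 1.1700 * 4.5440 = 45.2432 kJ
Q2 (latent) = 8.5100 * 216.9720 = 1846.4317 kJ
Q3 (sensible, liquid) = 8.5100 * 3.3230 * 76.8510 = 2173.2487 kJ
Q_total = 4064.9236 kJ

4064.9236 kJ


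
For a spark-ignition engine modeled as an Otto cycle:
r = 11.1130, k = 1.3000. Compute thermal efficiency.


r^(k-1) = 2.0594
eta = 1 - 1/2.0594 = 0.5144 = 51.4431%

51.4431%


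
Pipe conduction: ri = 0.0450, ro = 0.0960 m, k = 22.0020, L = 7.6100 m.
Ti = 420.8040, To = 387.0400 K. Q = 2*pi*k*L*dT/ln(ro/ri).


dT = 33.7640 K
ln(ro/ri) = 0.7577
Q = 2*pi*22.0020*7.6100*33.7640 / 0.7577 = 46880.4191 W

46880.4191 W


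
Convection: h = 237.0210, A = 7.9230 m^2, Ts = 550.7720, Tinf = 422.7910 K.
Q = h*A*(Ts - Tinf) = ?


dT = 127.9810 K
Q = 237.0210 * 7.9230 * 127.9810 = 240337.7446 W

240337.7446 W


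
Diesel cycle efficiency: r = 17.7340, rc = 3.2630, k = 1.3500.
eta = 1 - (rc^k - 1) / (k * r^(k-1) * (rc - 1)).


r^(k-1) = 2.7358
rc^k = 4.9361
eta = 0.5291 = 52.9061%

52.9061%


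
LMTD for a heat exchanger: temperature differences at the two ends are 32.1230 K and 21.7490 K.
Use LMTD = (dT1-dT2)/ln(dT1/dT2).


dT1/dT2 = 1.4770
ln(dT1/dT2) = 0.3900
LMTD = 10.3740 / 0.3900 = 26.5997 K

26.5997 K


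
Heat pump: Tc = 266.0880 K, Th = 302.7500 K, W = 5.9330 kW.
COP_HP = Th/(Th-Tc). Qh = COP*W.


COP = 302.7500 / 36.6620 = 8.2579
Qh = 8.2579 * 5.9330 = 48.9939 kW

COP = 8.2579, Qh = 48.9939 kW


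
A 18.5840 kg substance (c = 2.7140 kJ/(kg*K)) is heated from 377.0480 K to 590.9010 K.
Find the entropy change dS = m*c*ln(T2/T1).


T2/T1 = 1.5672
ln(T2/T1) = 0.4493
dS = 18.5840 * 2.7140 * 0.4493 = 22.6601 kJ/K

22.6601 kJ/K


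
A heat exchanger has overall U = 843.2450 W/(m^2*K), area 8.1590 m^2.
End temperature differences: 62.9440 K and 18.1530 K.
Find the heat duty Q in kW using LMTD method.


LMTD = 36.0227 K
Q = 843.2450 * 8.1590 * 36.0227 = 247837.6305 W = 247.8376 kW

247.8376 kW


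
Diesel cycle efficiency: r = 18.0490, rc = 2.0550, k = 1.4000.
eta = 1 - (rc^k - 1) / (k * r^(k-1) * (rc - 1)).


r^(k-1) = 3.1811
rc^k = 2.7412
eta = 0.6294 = 62.9421%

62.9421%


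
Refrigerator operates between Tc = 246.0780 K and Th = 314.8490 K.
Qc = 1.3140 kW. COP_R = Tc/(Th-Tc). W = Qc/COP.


COP = 246.0780 / 68.7710 = 3.5782
W = 1.3140 / 3.5782 = 0.3672 kW

COP = 3.5782, W = 0.3672 kW


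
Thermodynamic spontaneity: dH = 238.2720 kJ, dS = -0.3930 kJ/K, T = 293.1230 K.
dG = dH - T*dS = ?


T*dS = 293.1230 * -0.3930 = -115.1973 kJ
dG = 238.2720 + 115.1973 = 353.4693 kJ (non-spontaneous)

dG = 353.4693 kJ, non-spontaneous


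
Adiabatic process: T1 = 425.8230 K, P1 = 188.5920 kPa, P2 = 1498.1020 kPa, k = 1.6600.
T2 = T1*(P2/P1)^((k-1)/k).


(k-1)/k = 0.3976
(P2/P1)^exp = 2.2795
T2 = 425.8230 * 2.2795 = 970.6611 K

970.6611 K


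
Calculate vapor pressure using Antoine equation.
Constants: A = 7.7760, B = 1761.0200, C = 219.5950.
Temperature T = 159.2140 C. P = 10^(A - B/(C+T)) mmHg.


C+T = 378.8090
B/(C+T) = 4.6488
log10(P) = 7.7760 - 4.6488 = 3.1272
P = 10^3.1272 = 1340.1901 mmHg

1340.1901 mmHg


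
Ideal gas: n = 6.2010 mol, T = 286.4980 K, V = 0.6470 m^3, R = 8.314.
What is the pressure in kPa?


P = nRT/V = 6.2010 * 8.314 * 286.4980 / 0.6470
= 14770.4371 / 0.6470 = 22829.1145 Pa = 22.8291 kPa

22.8291 kPa


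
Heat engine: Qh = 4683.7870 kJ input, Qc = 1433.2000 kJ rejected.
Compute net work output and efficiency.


W = 4683.7870 - 1433.2000 = 3250.5870 kJ
eta = 3250.5870 / 4683.7870 = 0.6940 = 69.4008%

W = 3250.5870 kJ, eta = 69.4008%


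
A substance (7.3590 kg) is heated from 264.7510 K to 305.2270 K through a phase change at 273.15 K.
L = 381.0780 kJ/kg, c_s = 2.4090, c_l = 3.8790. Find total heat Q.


Q1 (sensible, solid) = 7.3590 * 2.4090 * 8.3990 = 148.8961 kJ
Q2 (latent) = 7.3590 * 381.0780 = 2804.3530 kJ
Q3 (sensible, liquid) = 7.3590 * 3.8790 * 32.0770 = 915.6560 kJ
Q_total = 3868.9050 kJ

3868.9050 kJ


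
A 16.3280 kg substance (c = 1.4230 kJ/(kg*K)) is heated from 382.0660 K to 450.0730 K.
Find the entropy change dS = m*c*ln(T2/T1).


T2/T1 = 1.1780
ln(T2/T1) = 0.1638
dS = 16.3280 * 1.4230 * 0.1638 = 3.8062 kJ/K

3.8062 kJ/K


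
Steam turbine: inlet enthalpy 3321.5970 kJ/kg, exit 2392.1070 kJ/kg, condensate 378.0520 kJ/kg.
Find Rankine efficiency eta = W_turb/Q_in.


W = 929.4900 kJ/kg
Q_in = 2943.5450 kJ/kg
eta = 0.3158 = 31.5772%

eta = 31.5772%


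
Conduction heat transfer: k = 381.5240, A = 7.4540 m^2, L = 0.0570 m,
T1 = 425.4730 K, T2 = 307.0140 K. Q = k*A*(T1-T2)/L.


dT = 118.4590 K
Q = 381.5240 * 7.4540 * 118.4590 / 0.0570 = 5910231.0281 W

5910231.0281 W


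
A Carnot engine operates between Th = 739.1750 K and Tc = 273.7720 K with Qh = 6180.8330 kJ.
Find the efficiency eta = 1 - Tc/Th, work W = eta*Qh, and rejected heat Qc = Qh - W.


eta = 1 - 273.7720/739.1750 = 0.6296
W = 0.6296 * 6180.8330 = 3891.6065 kJ
Qc = 6180.8330 - 3891.6065 = 2289.2265 kJ

eta = 62.9625%, W = 3891.6065 kJ, Qc = 2289.2265 kJ


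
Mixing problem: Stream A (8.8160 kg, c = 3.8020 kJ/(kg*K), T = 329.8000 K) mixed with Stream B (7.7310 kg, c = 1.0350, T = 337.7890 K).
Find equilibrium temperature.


num = 13757.2263
den = 41.5200
Tf = 331.3396 K

331.3396 K


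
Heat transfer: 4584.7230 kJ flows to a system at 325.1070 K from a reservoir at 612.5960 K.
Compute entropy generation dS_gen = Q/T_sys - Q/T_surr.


dS_sys = 4584.7230/325.1070 = 14.1022 kJ/K
dS_surr = -4584.7230/612.5960 = -7.4841 kJ/K
dS_gen = 14.1022 - 7.4841 = 6.6181 kJ/K (irreversible)

dS_gen = 6.6181 kJ/K, irreversible


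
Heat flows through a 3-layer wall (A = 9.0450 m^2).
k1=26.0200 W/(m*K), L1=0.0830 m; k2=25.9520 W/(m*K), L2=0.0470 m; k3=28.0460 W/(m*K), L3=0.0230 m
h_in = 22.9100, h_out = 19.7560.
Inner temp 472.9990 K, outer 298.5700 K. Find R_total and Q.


R_conv_in = 1/(22.9100*9.0450) = 0.0048
R_1 = 0.0830/(26.0200*9.0450) = 0.0004
R_2 = 0.0470/(25.9520*9.0450) = 0.0002
R_3 = 0.0230/(28.0460*9.0450) = 9.0667e-05
R_conv_out = 1/(19.7560*9.0450) = 0.0056
R_total = 0.0111 K/W
Q = 174.4290 / 0.0111 = 15763.2997 W

R_total = 0.0111 K/W, Q = 15763.2997 W


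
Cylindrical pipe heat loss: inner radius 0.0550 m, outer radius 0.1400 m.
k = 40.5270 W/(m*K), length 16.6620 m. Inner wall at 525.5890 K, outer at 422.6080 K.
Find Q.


dT = 102.9810 K
ln(ro/ri) = 0.9343
Q = 2*pi*40.5270*16.6620*102.9810 / 0.9343 = 467646.7462 W

467646.7462 W


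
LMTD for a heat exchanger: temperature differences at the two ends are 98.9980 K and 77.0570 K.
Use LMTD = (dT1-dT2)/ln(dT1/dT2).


dT1/dT2 = 1.2847
ln(dT1/dT2) = 0.2506
LMTD = 21.9410 / 0.2506 = 87.5699 K

87.5699 K


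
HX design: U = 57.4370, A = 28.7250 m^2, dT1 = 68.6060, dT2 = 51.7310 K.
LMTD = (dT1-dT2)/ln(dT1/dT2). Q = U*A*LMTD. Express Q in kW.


LMTD = 59.7720 K
Q = 57.4370 * 28.7250 * 59.7720 = 98616.5139 W = 98.6165 kW

98.6165 kW


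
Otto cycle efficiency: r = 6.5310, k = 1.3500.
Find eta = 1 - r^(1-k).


r^(k-1) = 1.9286
eta = 1 - 1/1.9286 = 0.4815 = 48.1490%

48.1490%


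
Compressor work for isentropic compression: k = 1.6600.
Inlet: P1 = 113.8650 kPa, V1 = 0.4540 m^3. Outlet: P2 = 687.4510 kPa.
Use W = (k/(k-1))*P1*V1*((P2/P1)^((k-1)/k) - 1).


(k-1)/k = 0.3976
(P2/P1)^exp = 2.0439
W = 2.5152 * 113.8650 * 0.4540 * (2.0439 - 1) = 135.7275 kJ

135.7275 kJ


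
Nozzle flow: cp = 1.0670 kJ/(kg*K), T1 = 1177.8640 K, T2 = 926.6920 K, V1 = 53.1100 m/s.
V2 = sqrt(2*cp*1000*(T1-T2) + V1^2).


dT = 251.1720 K
2*cp*1000*dT = 536001.0480
V1^2 = 2820.6721
V2 = sqrt(538821.7201) = 734.0448 m/s

734.0448 m/s


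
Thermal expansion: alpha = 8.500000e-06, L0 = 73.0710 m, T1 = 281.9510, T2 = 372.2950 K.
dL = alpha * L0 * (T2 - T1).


dT = 90.3440 K
dL = 8.500000e-06 * 73.0710 * 90.3440 = 0.056113 m
L_final = 73.127113 m

dL = 0.056113 m


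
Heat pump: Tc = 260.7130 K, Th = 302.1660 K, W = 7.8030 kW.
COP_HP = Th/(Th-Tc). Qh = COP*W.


COP = 302.1660 / 41.4530 = 7.2894
Qh = 7.2894 * 7.8030 = 56.8789 kW

COP = 7.2894, Qh = 56.8789 kW


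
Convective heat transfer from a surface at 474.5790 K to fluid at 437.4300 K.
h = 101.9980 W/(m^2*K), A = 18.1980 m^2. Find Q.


dT = 37.1490 K
Q = 101.9980 * 18.1980 * 37.1490 = 68954.4731 W

68954.4731 W


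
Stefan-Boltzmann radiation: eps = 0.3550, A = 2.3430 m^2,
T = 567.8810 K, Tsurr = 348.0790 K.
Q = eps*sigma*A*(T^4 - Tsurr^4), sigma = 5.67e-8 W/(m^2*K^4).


T^4 = 1.0400e+11
Tsurr^4 = 1.4680e+10
Q = 0.3550 * 5.67e-8 * 2.3430 * 8.9320e+10 = 4212.4058 W

4212.4058 W


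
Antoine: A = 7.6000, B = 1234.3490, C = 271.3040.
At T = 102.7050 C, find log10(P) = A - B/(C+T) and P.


C+T = 374.0090
B/(C+T) = 3.3003
log10(P) = 7.6000 - 3.3003 = 4.2997
P = 10^4.2997 = 19937.9739 mmHg

19937.9739 mmHg


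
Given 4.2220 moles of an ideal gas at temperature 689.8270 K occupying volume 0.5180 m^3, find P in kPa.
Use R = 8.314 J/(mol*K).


P = nRT/V = 4.2220 * 8.314 * 689.8270 / 0.5180
= 24214.1059 / 0.5180 = 46745.3782 Pa = 46.7454 kPa

46.7454 kPa


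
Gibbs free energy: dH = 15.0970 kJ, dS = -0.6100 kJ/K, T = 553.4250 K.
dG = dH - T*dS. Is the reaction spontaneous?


T*dS = 553.4250 * -0.6100 = -337.5892 kJ
dG = 15.0970 + 337.5892 = 352.6862 kJ (non-spontaneous)

dG = 352.6862 kJ, non-spontaneous


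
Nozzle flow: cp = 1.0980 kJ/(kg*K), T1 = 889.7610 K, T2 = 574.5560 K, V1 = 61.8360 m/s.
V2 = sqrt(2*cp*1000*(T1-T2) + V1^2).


dT = 315.2050 K
2*cp*1000*dT = 692190.1800
V1^2 = 3823.6909
V2 = sqrt(696013.8709) = 834.2745 m/s

834.2745 m/s


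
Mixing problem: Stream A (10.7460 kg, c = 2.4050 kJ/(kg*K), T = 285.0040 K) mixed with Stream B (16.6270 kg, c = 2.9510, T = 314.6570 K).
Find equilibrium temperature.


num = 22804.7279
den = 74.9104
Tf = 304.4267 K

304.4267 K


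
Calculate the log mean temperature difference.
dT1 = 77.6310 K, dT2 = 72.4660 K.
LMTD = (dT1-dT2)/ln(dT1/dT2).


dT1/dT2 = 1.0713
ln(dT1/dT2) = 0.0688
LMTD = 5.1650 / 0.0688 = 75.0189 K

75.0189 K


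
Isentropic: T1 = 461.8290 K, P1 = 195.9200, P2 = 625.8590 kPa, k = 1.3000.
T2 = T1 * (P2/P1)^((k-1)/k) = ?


(k-1)/k = 0.2308
(P2/P1)^exp = 1.3074
T2 = 461.8290 * 1.3074 = 603.7827 K

603.7827 K


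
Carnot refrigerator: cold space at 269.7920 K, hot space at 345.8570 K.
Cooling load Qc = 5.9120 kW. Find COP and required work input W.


COP = 269.7920 / 76.0650 = 3.5469
W = 5.9120 / 3.5469 = 1.6668 kW

COP = 3.5469, W = 1.6668 kW


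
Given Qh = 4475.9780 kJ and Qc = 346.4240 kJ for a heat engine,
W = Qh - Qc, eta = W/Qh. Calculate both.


W = 4475.9780 - 346.4240 = 4129.5540 kJ
eta = 4129.5540 / 4475.9780 = 0.9226 = 92.2604%

W = 4129.5540 kJ, eta = 92.2604%


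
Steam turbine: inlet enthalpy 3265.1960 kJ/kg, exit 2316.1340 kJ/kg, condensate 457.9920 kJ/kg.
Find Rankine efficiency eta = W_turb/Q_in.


W = 949.0620 kJ/kg
Q_in = 2807.2040 kJ/kg
eta = 0.3381 = 33.8081%

eta = 33.8081%


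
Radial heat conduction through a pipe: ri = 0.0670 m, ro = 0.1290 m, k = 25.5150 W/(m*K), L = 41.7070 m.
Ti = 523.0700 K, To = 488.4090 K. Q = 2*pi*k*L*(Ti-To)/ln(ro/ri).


dT = 34.6610 K
ln(ro/ri) = 0.6551
Q = 2*pi*25.5150*41.7070*34.6610 / 0.6551 = 353756.7748 W

353756.7748 W


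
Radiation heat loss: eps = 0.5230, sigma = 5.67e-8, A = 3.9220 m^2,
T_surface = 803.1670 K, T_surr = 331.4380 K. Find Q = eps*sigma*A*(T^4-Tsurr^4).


T^4 = 4.1612e+11
Tsurr^4 = 1.2067e+10
Q = 0.5230 * 5.67e-8 * 3.9220 * 4.0406e+11 = 46993.2365 W

46993.2365 W


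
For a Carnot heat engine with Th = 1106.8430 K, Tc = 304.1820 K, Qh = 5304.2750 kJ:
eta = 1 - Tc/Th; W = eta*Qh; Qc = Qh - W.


eta = 1 - 304.1820/1106.8430 = 0.7252
W = 0.7252 * 5304.2750 = 3846.5570 kJ
Qc = 5304.2750 - 3846.5570 = 1457.7180 kJ

eta = 72.5181%, W = 3846.5570 kJ, Qc = 1457.7180 kJ


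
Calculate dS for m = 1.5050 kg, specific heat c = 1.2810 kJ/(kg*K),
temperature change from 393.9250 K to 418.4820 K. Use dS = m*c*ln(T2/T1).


T2/T1 = 1.0623
ln(T2/T1) = 0.0605
dS = 1.5050 * 1.2810 * 0.0605 = 0.1166 kJ/K

0.1166 kJ/K


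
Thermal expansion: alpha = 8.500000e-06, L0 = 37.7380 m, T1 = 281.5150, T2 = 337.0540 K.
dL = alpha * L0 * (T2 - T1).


dT = 55.5390 K
dL = 8.500000e-06 * 37.7380 * 55.5390 = 0.017815 m
L_final = 37.755815 m

dL = 0.017815 m


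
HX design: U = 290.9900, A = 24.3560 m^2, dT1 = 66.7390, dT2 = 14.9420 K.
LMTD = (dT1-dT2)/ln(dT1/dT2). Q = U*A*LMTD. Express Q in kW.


LMTD = 34.6095 K
Q = 290.9900 * 24.3560 * 34.6095 = 245289.5197 W = 245.2895 kW

245.2895 kW


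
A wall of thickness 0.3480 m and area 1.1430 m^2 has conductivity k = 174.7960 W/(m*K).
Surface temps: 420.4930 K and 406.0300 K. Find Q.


dT = 14.4630 K
Q = 174.7960 * 1.1430 * 14.4630 / 0.3480 = 8303.4173 W

8303.4173 W


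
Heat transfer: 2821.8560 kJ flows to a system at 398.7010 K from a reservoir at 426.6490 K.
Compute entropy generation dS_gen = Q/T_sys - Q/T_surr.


dS_sys = 2821.8560/398.7010 = 7.0776 kJ/K
dS_surr = -2821.8560/426.6490 = -6.6140 kJ/K
dS_gen = 7.0776 - 6.6140 = 0.4636 kJ/K (irreversible)

dS_gen = 0.4636 kJ/K, irreversible


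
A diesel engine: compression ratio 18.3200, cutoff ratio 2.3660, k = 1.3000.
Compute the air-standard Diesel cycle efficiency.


r^(k-1) = 2.3926
rc^k = 3.0635
eta = 0.5143 = 51.4337%

51.4337%


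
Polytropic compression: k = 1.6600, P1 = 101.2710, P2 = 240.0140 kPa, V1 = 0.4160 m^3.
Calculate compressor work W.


(k-1)/k = 0.3976
(P2/P1)^exp = 1.4093
W = 2.5152 * 101.2710 * 0.4160 * (1.4093 - 1) = 43.3675 kJ

43.3675 kJ


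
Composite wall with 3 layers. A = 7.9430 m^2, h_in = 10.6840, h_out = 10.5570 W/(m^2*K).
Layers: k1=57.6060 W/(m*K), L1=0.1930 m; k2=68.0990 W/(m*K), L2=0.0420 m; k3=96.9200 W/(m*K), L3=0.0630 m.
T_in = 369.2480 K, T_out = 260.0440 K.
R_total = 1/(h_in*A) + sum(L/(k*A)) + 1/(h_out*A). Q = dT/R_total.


R_conv_in = 1/(10.6840*7.9430) = 0.0118
R_1 = 0.1930/(57.6060*7.9430) = 0.0004
R_2 = 0.0420/(68.0990*7.9430) = 7.7647e-05
R_3 = 0.0630/(96.9200*7.9430) = 8.1836e-05
R_conv_out = 1/(10.5570*7.9430) = 0.0119
R_total = 0.0243 K/W
Q = 109.2040 / 0.0243 = 4495.7620 W

R_total = 0.0243 K/W, Q = 4495.7620 W


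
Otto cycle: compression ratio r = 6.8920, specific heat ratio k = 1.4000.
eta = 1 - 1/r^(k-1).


r^(k-1) = 2.1644
eta = 1 - 1/2.1644 = 0.5380 = 53.7979%

53.7979%


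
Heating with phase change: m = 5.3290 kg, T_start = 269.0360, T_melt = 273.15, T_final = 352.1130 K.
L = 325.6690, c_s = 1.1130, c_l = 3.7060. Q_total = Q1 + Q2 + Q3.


Q1 (sensible, solid) = 5.3290 * 1.1130 * 4.1140 = 24.4009 kJ
Q2 (latent) = 5.3290 * 325.6690 = 1735.4901 kJ
Q3 (sensible, liquid) = 5.3290 * 3.7060 * 78.9630 = 1559.4619 kJ
Q_total = 3319.3529 kJ

3319.3529 kJ


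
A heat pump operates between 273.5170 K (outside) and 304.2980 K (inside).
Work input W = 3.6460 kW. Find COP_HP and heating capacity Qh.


COP = 304.2980 / 30.7810 = 9.8859
Qh = 9.8859 * 3.6460 = 36.0440 kW

COP = 9.8859, Qh = 36.0440 kW


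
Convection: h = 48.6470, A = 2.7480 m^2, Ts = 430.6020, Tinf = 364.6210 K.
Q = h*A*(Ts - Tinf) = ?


dT = 65.9810 K
Q = 48.6470 * 2.7480 * 65.9810 = 8820.4691 W

8820.4691 W


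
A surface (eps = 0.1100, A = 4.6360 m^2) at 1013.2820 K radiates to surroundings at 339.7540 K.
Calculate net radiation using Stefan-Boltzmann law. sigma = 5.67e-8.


T^4 = 1.0542e+12
Tsurr^4 = 1.3325e+10
Q = 0.1100 * 5.67e-8 * 4.6360 * 1.0409e+12 = 30096.5102 W

30096.5102 W


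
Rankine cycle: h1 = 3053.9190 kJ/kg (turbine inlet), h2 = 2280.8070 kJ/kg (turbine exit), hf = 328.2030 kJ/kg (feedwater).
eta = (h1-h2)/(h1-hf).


W = 773.1120 kJ/kg
Q_in = 2725.7160 kJ/kg
eta = 0.2836 = 28.3636%

eta = 28.3636%


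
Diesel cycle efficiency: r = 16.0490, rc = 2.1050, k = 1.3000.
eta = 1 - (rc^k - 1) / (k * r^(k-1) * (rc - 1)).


r^(k-1) = 2.2995
rc^k = 2.6316
eta = 0.5060 = 50.6046%

50.6046%


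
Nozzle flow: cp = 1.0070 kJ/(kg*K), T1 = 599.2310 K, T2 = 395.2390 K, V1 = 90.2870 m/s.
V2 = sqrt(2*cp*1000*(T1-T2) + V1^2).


dT = 203.9920 K
2*cp*1000*dT = 410839.8880
V1^2 = 8151.7424
V2 = sqrt(418991.6304) = 647.2956 m/s

647.2956 m/s


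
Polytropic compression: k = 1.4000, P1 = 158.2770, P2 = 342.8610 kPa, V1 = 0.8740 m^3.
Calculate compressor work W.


(k-1)/k = 0.2857
(P2/P1)^exp = 1.2471
W = 3.5000 * 158.2770 * 0.8740 * (1.2471 - 1) = 119.6564 kJ

119.6564 kJ


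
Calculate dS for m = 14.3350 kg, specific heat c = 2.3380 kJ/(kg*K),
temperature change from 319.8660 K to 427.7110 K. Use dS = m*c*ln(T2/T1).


T2/T1 = 1.3372
ln(T2/T1) = 0.2905
dS = 14.3350 * 2.3380 * 0.2905 = 9.7377 kJ/K

9.7377 kJ/K


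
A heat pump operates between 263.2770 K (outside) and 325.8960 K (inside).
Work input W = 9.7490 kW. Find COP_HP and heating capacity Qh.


COP = 325.8960 / 62.6190 = 5.2044
Qh = 5.2044 * 9.7490 = 50.7380 kW

COP = 5.2044, Qh = 50.7380 kW


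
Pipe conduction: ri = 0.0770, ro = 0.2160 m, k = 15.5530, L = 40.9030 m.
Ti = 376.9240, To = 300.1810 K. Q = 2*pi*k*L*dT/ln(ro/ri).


dT = 76.7430 K
ln(ro/ri) = 1.0315
Q = 2*pi*15.5530*40.9030*76.7430 / 1.0315 = 297392.5718 W

297392.5718 W


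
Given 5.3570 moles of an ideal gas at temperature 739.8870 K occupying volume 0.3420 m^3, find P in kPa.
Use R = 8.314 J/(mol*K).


P = nRT/V = 5.3570 * 8.314 * 739.8870 / 0.3420
= 32953.1597 / 0.3420 = 96354.2682 Pa = 96.3543 kPa

96.3543 kPa


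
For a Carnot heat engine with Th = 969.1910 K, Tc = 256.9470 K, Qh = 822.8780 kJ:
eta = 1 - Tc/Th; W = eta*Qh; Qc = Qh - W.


eta = 1 - 256.9470/969.1910 = 0.7349
W = 0.7349 * 822.8780 = 604.7208 kJ
Qc = 822.8780 - 604.7208 = 218.1572 kJ

eta = 73.4885%, W = 604.7208 kJ, Qc = 218.1572 kJ


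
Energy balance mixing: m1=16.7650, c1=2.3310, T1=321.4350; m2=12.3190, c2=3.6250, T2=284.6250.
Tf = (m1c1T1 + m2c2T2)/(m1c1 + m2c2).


num = 25271.7482
den = 83.7356
Tf = 301.8041 K

301.8041 K


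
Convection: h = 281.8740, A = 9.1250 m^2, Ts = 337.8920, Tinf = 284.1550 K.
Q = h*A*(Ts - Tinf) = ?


dT = 53.7370 K
Q = 281.8740 * 9.1250 * 53.7370 = 138216.9511 W

138216.9511 W


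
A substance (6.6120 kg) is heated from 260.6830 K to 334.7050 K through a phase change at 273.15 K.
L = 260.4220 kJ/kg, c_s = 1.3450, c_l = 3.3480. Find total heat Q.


Q1 (sensible, solid) = 6.6120 * 1.3450 * 12.4670 = 110.8708 kJ
Q2 (latent) = 6.6120 * 260.4220 = 1721.9103 kJ
Q3 (sensible, liquid) = 6.6120 * 3.3480 * 61.5550 = 1362.6416 kJ
Q_total = 3195.4226 kJ

3195.4226 kJ
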